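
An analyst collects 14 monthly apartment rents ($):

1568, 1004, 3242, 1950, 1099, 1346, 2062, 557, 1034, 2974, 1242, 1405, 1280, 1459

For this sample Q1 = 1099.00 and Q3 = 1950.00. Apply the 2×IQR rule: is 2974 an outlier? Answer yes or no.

no

IQR = Q3 − Q1 = 1950.00 − 1099.00 = 851.00.
Lower fence = Q1 − 2·IQR = 1099.00 − 1702.00 = -603.00.
Upper fence = Q3 + 2·IQR = 1950.00 + 1702.00 = 3652.00.
2974 lies within [-603.00, 3652.00].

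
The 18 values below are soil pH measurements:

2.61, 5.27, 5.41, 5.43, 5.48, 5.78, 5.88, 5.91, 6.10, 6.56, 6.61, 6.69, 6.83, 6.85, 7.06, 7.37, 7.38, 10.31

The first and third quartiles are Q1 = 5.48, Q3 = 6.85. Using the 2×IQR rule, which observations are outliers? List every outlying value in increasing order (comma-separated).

2.61, 10.31

IQR = Q3 − Q1 = 6.85 − 5.48 = 1.37.
Lower fence = Q1 − 2·IQR = 5.48 − 2.74 = 2.74.
Upper fence = Q3 + 2·IQR = 6.85 + 2.74 = 9.59.
2.61 < 2.74 → outlier.
10.31 > 9.59 → outlier.
All remaining values lie within [2.74, 9.59].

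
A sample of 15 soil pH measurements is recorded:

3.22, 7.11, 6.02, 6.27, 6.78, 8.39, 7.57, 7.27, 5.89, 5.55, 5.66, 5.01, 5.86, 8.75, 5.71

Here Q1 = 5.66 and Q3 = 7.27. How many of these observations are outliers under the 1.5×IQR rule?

1

IQR = 1.61; fences at 5.66 − 2.415 = 3.245 and 7.27 + 2.415 = 9.685.
Outside the cutoffs: 3.22.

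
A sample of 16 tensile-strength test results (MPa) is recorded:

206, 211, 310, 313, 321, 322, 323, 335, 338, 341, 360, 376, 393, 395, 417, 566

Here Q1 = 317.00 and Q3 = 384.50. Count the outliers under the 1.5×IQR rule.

3

IQR = 67.50; fences at 317.00 − 101.25 = 215.75 and 384.50 + 101.25 = 485.75.
Outside the cutoffs: 206, 211, 566.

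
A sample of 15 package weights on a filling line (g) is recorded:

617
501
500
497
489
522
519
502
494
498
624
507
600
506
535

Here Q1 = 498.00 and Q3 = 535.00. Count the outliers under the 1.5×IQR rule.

IQR = 37.00; fences at 498.00 − 55.50 = 442.50 and 535.00 + 55.50 = 590.50.
Outside the cutoffs: 600, 617, 624.

3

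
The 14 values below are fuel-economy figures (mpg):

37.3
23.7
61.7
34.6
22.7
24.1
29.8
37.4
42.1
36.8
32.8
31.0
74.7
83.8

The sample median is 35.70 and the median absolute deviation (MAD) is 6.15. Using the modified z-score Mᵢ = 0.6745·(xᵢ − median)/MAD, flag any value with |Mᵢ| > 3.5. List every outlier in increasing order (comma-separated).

|Mᵢ| > 3.5 ⇔ |xᵢ − 35.70| > 3.5·6.15/0.6745 = 31.91.
So outliers lie outside [3.79, 67.61].
74.7: M = 4.28 → outlier.
83.8: M = 5.28 → outlier.

74.7, 83.8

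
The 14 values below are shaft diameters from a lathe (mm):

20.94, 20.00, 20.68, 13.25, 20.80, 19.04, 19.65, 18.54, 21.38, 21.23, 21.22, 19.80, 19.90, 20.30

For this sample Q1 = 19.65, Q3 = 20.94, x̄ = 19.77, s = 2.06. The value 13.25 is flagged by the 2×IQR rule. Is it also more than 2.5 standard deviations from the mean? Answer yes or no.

z = (13.25 − 19.77) / 2.06 = -3.17.
|z| = 3.17 > 2.5.

yes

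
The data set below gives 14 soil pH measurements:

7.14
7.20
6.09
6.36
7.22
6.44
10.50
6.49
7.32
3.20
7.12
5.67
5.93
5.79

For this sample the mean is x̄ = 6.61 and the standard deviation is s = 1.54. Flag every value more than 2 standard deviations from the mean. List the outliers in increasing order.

Cutoffs at x̄ ± 2s: 6.61 ± 2·1.54 = [3.53, 9.69].
3.20: z = -2.21, |z| > 2 → outlier.
10.50: z = 2.53, |z| > 2 → outlier.
Every other value lies within [3.53, 9.69].

3.20, 10.50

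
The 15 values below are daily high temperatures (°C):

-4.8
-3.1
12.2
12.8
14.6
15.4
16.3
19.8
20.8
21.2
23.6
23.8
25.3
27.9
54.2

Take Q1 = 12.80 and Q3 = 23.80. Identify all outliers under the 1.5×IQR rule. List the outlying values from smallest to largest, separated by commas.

IQR = Q3 − Q1 = 23.80 − 12.80 = 11.00.
Lower fence = Q1 − 1.5·IQR = 12.80 − 16.50 = -3.70.
Upper fence = Q3 + 1.5·IQR = 23.80 + 16.50 = 40.30.
-4.8 < -3.70 → outlier.
54.2 > 40.30 → outlier.
All remaining values lie within [-3.70, 40.30].

-4.8, 54.2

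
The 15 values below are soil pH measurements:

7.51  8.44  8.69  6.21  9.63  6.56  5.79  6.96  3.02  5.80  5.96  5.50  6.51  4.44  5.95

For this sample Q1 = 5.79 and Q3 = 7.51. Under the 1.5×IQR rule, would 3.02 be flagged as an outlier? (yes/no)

yes

IQR = Q3 − Q1 = 7.51 − 5.79 = 1.72.
Lower fence = Q1 − 1.5·IQR = 5.79 − 2.58 = 3.21.
Upper fence = Q3 + 1.5·IQR = 7.51 + 2.58 = 10.09.
3.02 lies below the lower fence.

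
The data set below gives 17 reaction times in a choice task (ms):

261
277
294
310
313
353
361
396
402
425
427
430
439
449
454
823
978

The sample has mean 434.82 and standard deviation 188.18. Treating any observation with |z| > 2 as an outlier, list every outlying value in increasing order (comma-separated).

823, 978

Cutoffs at x̄ ± 2s: 434.82 ± 2·188.18 = [58.46, 811.18].
823: z = 2.06, |z| > 2 → outlier.
978: z = 2.89, |z| > 2 → outlier.
Every other value lies within [58.46, 811.18].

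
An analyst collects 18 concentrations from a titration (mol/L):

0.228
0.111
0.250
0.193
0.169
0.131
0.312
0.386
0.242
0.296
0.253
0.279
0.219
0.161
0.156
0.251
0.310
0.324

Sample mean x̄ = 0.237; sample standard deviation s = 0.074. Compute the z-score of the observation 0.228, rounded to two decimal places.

z = (0.228 − 0.237) / 0.074 = -0.12.

-0.12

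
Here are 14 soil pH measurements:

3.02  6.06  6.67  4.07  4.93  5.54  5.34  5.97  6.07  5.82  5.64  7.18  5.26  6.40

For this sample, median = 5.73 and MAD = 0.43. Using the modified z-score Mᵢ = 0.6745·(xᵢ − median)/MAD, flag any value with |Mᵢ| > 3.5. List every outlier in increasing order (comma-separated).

3.02

|Mᵢ| > 3.5 ⇔ |xᵢ − 5.73| > 3.5·0.43/0.6745 = 2.23.
So outliers lie outside [3.50, 7.96].
3.02: M = -4.25 → outlier.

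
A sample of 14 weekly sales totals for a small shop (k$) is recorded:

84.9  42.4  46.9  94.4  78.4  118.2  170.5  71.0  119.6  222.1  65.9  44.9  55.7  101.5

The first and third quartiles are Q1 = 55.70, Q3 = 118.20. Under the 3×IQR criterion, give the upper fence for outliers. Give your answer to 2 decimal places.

305.70

IQR = Q3 − Q1 = 118.20 − 55.70 = 62.50.
Lower fence = Q1 − 3·IQR = 55.70 − 187.50 = -131.80.
Upper fence = Q3 + 3·IQR = 118.20 + 187.50 = 305.70.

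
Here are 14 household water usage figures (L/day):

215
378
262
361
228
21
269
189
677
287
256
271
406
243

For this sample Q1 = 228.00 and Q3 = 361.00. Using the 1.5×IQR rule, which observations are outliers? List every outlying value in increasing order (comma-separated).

21, 677

IQR = Q3 − Q1 = 361.00 − 228.00 = 133.00.
Lower fence = Q1 − 1.5·IQR = 228.00 − 199.50 = 28.50.
Upper fence = Q3 + 1.5·IQR = 361.00 + 199.50 = 560.50.
21 < 28.50 → outlier.
677 > 560.50 → outlier.
All remaining values lie within [28.50, 560.50].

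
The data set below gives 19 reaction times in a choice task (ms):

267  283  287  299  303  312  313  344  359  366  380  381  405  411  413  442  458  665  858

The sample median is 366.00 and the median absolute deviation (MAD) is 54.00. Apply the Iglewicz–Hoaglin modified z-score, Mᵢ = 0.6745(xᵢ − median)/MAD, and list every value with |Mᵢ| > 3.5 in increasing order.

|Mᵢ| > 3.5 ⇔ |xᵢ − 366.00| > 3.5·54.00/0.6745 = 280.21.
So outliers lie outside [85.79, 646.21].
665: M = 3.73 → outlier.
858: M = 6.15 → outlier.

665, 858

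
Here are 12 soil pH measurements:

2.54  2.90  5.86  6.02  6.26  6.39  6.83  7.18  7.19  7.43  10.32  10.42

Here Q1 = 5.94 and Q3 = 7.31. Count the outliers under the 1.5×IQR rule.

4

IQR = 1.37; fences at 5.94 − 2.055 = 3.885 and 7.31 + 2.055 = 9.365.
Outside the cutoffs: 2.54, 2.90, 10.32, 10.42.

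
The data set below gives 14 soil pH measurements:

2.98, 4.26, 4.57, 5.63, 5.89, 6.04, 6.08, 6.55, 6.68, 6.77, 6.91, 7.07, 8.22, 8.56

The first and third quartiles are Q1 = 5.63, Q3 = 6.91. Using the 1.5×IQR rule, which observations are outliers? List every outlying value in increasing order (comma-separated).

2.98

IQR = Q3 − Q1 = 6.91 − 5.63 = 1.28.
Lower fence = Q1 − 1.5·IQR = 5.63 − 1.92 = 3.71.
Upper fence = Q3 + 1.5·IQR = 6.91 + 1.92 = 8.83.
2.98 < 3.71 → outlier.
All remaining values lie within [3.71, 8.83].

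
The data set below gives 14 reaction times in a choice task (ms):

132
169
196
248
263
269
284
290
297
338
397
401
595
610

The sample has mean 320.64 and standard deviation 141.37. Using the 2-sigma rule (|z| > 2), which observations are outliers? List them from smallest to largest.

Cutoffs at x̄ ± 2s: 320.64 ± 2·141.37 = [37.90, 603.38].
610: z = 2.05, |z| > 2 → outlier.
Every other value lies within [37.90, 603.38].

610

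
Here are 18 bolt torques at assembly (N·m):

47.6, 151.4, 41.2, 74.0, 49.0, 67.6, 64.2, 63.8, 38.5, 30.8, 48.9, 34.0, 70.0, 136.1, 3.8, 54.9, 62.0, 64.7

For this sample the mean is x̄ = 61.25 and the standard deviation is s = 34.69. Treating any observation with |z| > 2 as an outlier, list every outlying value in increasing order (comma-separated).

136.1, 151.4

Cutoffs at x̄ ± 2s: 61.25 ± 2·34.69 = [-8.13, 130.63].
136.1: z = 2.16, |z| > 2 → outlier.
151.4: z = 2.60, |z| > 2 → outlier.
Every other value lies within [-8.13, 130.63].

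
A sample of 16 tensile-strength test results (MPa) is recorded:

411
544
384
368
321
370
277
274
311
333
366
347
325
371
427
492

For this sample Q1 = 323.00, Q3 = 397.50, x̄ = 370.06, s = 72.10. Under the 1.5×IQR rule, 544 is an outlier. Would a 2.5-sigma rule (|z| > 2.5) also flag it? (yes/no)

no

z = (544 − 370.06) / 72.10 = 2.41.
|z| = 2.41 ≤ 2.5.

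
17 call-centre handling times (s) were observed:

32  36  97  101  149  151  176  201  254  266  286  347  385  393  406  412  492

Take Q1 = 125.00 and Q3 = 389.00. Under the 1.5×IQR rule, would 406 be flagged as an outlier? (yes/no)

no

IQR = Q3 − Q1 = 389.00 − 125.00 = 264.00.
Lower fence = Q1 − 1.5·IQR = 125.00 − 396.00 = -271.00.
Upper fence = Q3 + 1.5·IQR = 389.00 + 396.00 = 785.00.
406 lies within [-271.00, 785.00].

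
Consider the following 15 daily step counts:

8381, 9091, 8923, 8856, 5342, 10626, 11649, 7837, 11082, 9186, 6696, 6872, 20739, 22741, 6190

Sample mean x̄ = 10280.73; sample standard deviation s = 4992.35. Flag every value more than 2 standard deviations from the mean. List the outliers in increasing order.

20739, 22741

Cutoffs at x̄ ± 2s: 10280.73 ± 2·4992.35 = [296.03, 20265.43].
20739: z = 2.09, |z| > 2 → outlier.
22741: z = 2.50, |z| > 2 → outlier.
Every other value lies within [296.03, 20265.43].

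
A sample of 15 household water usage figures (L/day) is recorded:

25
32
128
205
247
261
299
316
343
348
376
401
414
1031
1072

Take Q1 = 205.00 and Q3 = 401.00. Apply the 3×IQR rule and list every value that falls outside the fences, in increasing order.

1031, 1072

IQR = Q3 − Q1 = 401.00 − 205.00 = 196.00.
Lower fence = Q1 − 3·IQR = 205.00 − 588.00 = -383.00.
Upper fence = Q3 + 3·IQR = 401.00 + 588.00 = 989.00.
1031 > 989.00 → outlier.
1072 > 989.00 → outlier.
All remaining values lie within [-383.00, 989.00].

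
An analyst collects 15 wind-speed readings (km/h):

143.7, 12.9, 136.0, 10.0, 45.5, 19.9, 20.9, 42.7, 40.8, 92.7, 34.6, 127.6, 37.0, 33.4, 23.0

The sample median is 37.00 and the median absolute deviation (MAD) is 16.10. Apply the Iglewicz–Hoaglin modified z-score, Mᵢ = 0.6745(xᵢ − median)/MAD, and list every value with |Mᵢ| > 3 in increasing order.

127.6, 136.0, 143.7

|Mᵢ| > 3 ⇔ |xᵢ − 37.00| > 3·16.10/0.6745 = 71.61.
So outliers lie outside [-34.61, 108.61].
127.6: M = 3.80 → outlier.
136.0: M = 4.15 → outlier.
143.7: M = 4.47 → outlier.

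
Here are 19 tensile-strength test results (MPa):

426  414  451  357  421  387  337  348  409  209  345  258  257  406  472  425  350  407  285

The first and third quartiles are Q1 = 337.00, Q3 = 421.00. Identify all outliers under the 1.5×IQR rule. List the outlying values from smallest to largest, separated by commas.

IQR = Q3 − Q1 = 421.00 − 337.00 = 84.00.
Lower fence = Q1 − 1.5·IQR = 337.00 − 126.00 = 211.00.
Upper fence = Q3 + 1.5·IQR = 421.00 + 126.00 = 547.00.
209 < 211.00 → outlier.
All remaining values lie within [211.00, 547.00].

209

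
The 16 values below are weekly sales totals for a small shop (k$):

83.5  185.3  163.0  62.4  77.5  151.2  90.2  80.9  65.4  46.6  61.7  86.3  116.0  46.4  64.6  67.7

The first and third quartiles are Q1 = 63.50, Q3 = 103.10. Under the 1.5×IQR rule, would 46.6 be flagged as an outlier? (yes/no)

no

IQR = Q3 − Q1 = 103.10 − 63.50 = 39.60.
Lower fence = Q1 − 1.5·IQR = 63.50 − 59.40 = 4.10.
Upper fence = Q3 + 1.5·IQR = 103.10 + 59.40 = 162.50.
46.6 lies within [4.10, 162.50].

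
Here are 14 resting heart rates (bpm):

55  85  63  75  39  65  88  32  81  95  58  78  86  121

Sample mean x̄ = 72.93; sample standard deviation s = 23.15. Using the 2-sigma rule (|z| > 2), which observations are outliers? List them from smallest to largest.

121

Cutoffs at x̄ ± 2s: 72.93 ± 2·23.15 = [26.63, 119.23].
121: z = 2.08, |z| > 2 → outlier.
Every other value lies within [26.63, 119.23].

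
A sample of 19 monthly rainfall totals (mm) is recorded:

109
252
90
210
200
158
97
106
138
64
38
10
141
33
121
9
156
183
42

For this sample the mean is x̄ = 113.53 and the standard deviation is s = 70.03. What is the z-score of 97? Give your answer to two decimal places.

z = (97 − 113.53) / 70.03 = -0.24.

-0.24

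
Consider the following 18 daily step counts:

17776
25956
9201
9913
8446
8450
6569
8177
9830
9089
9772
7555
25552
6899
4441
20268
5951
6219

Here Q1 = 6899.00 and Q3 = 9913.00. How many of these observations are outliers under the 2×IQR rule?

IQR = 3014.00; fences at 6899.00 − 6028.00 = 871.00 and 9913.00 + 6028.00 = 15941.00.
Outside the cutoffs: 17776, 20268, 25552, 25956.

4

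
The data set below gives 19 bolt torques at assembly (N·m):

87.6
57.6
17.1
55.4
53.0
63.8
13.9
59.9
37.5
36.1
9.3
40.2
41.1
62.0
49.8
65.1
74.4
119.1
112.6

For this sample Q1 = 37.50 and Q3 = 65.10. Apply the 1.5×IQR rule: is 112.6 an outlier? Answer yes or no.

yes

IQR = Q3 − Q1 = 65.10 − 37.50 = 27.60.
Lower fence = Q1 − 1.5·IQR = 37.50 − 41.40 = -3.90.
Upper fence = Q3 + 1.5·IQR = 65.10 + 41.40 = 106.50.
112.6 lies above the upper fence.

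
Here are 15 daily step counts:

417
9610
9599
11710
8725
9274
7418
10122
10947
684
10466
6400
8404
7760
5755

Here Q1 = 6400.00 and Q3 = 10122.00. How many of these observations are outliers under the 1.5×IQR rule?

2

IQR = 3722.00; fences at 6400.00 − 5583.00 = 817.00 and 10122.00 + 5583.00 = 15705.00.
Outside the cutoffs: 417, 684.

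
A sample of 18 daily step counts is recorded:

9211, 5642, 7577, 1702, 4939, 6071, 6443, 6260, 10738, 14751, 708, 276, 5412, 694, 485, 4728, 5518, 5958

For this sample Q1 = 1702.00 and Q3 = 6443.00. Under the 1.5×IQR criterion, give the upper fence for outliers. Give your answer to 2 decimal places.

13554.50

IQR = Q3 − Q1 = 6443.00 − 1702.00 = 4741.00.
Lower fence = Q1 − 1.5·IQR = 1702.00 − 7111.50 = -5409.50.
Upper fence = Q3 + 1.5·IQR = 6443.00 + 7111.50 = 13554.50.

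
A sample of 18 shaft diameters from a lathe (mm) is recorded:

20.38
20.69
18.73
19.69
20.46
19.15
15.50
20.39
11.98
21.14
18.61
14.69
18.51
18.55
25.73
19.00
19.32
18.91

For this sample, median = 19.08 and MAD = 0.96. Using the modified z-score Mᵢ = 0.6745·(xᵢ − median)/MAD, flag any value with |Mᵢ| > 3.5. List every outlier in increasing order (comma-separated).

11.98, 25.73

|Mᵢ| > 3.5 ⇔ |xᵢ − 19.08| > 3.5·0.96/0.6745 = 4.98.
So outliers lie outside [14.10, 24.06].
11.98: M = -4.99 → outlier.
25.73: M = 4.67 → outlier.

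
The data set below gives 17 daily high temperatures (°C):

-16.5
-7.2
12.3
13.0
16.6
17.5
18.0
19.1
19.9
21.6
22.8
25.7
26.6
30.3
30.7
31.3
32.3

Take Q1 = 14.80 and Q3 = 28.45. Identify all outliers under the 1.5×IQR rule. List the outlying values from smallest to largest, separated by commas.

-16.5, -7.2

IQR = Q3 − Q1 = 28.45 − 14.80 = 13.65.
Lower fence = Q1 − 1.5·IQR = 14.80 − 20.475 = -5.675.
Upper fence = Q3 + 1.5·IQR = 28.45 + 20.475 = 48.925.
-16.5 < -5.675 → outlier.
-7.2 < -5.675 → outlier.
All remaining values lie within [-5.675, 48.925].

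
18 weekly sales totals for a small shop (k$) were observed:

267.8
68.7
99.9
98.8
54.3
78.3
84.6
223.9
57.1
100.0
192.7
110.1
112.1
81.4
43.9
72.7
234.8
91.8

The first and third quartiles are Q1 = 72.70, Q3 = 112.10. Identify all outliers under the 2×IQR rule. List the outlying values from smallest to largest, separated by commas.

192.7, 223.9, 234.8, 267.8

IQR = Q3 − Q1 = 112.10 − 72.70 = 39.40.
Lower fence = Q1 − 2·IQR = 72.70 − 78.80 = -6.10.
Upper fence = Q3 + 2·IQR = 112.10 + 78.80 = 190.90.
192.7 > 190.90 → outlier.
223.9 > 190.90 → outlier.
234.8 > 190.90 → outlier.
267.8 > 190.90 → outlier.
All remaining values lie within [-6.10, 190.90].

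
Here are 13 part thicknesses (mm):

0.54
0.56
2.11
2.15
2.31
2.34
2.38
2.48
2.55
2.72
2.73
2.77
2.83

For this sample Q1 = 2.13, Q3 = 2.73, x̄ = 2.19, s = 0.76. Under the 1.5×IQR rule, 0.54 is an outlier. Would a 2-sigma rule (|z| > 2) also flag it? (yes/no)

z = (0.54 − 2.19) / 0.76 = -2.17.
|z| = 2.17 > 2.

yes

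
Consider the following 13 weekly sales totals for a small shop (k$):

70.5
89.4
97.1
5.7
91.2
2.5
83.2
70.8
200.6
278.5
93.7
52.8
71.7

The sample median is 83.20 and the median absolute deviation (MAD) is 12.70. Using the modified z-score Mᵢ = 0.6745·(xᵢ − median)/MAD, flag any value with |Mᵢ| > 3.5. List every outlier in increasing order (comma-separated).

|Mᵢ| > 3.5 ⇔ |xᵢ − 83.20| > 3.5·12.70/0.6745 = 65.90.
So outliers lie outside [17.30, 149.10].
2.5: M = -4.29 → outlier.
5.7: M = -4.12 → outlier.
200.6: M = 6.24 → outlier.
278.5: M = 10.37 → outlier.

2.5, 5.7, 200.6, 278.5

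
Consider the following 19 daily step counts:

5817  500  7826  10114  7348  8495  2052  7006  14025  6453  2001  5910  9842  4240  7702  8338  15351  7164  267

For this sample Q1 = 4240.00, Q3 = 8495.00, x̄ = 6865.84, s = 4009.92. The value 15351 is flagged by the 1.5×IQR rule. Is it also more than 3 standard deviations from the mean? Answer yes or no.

z = (15351 − 6865.84) / 4009.92 = 2.12.
|z| = 2.12 ≤ 3.

no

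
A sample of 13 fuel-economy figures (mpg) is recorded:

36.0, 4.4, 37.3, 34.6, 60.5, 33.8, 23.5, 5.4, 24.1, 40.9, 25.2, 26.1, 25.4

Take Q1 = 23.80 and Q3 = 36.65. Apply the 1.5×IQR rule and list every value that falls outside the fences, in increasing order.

4.4, 60.5

IQR = Q3 − Q1 = 36.65 − 23.80 = 12.85.
Lower fence = Q1 − 1.5·IQR = 23.80 − 19.275 = 4.525.
Upper fence = Q3 + 1.5·IQR = 36.65 + 19.275 = 55.925.
4.4 < 4.525 → outlier.
60.5 > 55.925 → outlier.
All remaining values lie within [4.525, 55.925].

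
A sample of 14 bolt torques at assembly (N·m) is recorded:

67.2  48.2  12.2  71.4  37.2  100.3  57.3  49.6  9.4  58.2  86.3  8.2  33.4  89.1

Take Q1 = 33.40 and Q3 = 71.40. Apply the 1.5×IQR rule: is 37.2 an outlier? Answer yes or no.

IQR = Q3 − Q1 = 71.40 − 33.40 = 38.00.
Lower fence = Q1 − 1.5·IQR = 33.40 − 57.00 = -23.60.
Upper fence = Q3 + 1.5·IQR = 71.40 + 57.00 = 128.40.
37.2 lies within [-23.60, 128.40].

no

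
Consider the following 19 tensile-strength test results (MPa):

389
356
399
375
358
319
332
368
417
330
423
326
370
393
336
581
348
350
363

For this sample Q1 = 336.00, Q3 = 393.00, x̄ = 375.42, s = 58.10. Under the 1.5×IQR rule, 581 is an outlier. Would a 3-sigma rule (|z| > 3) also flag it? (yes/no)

z = (581 − 375.42) / 58.10 = 3.54.
|z| = 3.54 > 3.

yes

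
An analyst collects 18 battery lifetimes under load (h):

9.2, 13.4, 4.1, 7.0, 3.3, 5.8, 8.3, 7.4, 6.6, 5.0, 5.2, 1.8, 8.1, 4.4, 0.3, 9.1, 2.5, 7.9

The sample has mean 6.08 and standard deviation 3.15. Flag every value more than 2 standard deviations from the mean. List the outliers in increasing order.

13.4

Cutoffs at x̄ ± 2s: 6.08 ± 2·3.15 = [-0.22, 12.38].
13.4: z = 2.32, |z| > 2 → outlier.
Every other value lies within [-0.22, 12.38].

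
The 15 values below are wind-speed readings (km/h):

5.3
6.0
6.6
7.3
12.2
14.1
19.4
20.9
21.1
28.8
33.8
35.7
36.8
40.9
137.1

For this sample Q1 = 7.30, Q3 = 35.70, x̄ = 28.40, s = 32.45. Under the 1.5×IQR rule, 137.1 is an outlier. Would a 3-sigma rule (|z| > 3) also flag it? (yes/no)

yes

z = (137.1 − 28.40) / 32.45 = 3.35.
|z| = 3.35 > 3.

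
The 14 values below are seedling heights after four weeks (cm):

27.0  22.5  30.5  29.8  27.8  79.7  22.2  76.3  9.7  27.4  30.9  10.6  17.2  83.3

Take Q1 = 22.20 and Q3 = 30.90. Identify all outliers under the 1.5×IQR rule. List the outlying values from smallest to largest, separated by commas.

76.3, 79.7, 83.3

IQR = Q3 − Q1 = 30.90 − 22.20 = 8.70.
Lower fence = Q1 − 1.5·IQR = 22.20 − 13.05 = 9.15.
Upper fence = Q3 + 1.5·IQR = 30.90 + 13.05 = 43.95.
76.3 > 43.95 → outlier.
79.7 > 43.95 → outlier.
83.3 > 43.95 → outlier.
All remaining values lie within [9.15, 43.95].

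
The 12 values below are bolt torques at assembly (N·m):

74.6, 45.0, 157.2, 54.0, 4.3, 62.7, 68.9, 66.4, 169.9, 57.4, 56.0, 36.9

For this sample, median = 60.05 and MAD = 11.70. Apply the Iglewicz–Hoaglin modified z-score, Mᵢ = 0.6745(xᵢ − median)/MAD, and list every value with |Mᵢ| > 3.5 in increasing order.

|Mᵢ| > 3.5 ⇔ |xᵢ − 60.05| > 3.5·11.70/0.6745 = 60.71.
So outliers lie outside [-0.66, 120.76].
157.2: M = 5.60 → outlier.
169.9: M = 6.33 → outlier.

157.2, 169.9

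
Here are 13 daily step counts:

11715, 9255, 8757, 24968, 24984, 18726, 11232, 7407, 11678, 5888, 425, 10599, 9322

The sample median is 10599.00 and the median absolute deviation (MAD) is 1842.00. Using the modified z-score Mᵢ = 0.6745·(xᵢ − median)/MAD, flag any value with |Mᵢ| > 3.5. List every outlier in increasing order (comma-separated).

|Mᵢ| > 3.5 ⇔ |xᵢ − 10599.00| > 3.5·1842.00/0.6745 = 9558.19.
So outliers lie outside [1040.81, 20157.19].
425: M = -3.73 → outlier.
24968: M = 5.26 → outlier.
24984: M = 5.27 → outlier.

425, 24968, 24984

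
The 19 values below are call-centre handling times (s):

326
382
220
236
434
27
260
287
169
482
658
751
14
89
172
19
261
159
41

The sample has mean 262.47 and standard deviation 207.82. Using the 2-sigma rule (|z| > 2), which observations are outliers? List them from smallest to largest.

751

Cutoffs at x̄ ± 2s: 262.47 ± 2·207.82 = [-153.17, 678.11].
751: z = 2.35, |z| > 2 → outlier.
Every other value lies within [-153.17, 678.11].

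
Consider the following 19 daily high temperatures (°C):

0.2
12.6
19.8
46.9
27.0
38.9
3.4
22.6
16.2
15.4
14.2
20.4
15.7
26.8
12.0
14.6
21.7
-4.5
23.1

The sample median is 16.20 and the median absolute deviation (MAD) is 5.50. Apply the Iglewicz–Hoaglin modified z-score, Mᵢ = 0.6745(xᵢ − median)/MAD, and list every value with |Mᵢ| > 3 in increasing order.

|Mᵢ| > 3 ⇔ |xᵢ − 16.20| > 3·5.50/0.6745 = 24.46.
So outliers lie outside [-8.26, 40.66].
46.9: M = 3.76 → outlier.

46.9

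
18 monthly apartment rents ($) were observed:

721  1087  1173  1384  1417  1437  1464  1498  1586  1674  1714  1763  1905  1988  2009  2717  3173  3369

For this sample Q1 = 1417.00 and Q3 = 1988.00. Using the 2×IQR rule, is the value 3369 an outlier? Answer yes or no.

IQR = Q3 − Q1 = 1988.00 − 1417.00 = 571.00.
Lower fence = Q1 − 2·IQR = 1417.00 − 1142.00 = 275.00.
Upper fence = Q3 + 2·IQR = 1988.00 + 1142.00 = 3130.00.
3369 lies above the upper fence.

yes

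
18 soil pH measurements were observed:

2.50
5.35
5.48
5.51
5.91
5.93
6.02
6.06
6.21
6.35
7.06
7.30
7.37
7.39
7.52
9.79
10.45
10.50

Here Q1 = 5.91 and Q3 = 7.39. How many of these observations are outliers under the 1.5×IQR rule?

4

IQR = 1.48; fences at 5.91 − 2.22 = 3.69 and 7.39 + 2.22 = 9.61.
Outside the cutoffs: 2.50, 9.79, 10.45, 10.50.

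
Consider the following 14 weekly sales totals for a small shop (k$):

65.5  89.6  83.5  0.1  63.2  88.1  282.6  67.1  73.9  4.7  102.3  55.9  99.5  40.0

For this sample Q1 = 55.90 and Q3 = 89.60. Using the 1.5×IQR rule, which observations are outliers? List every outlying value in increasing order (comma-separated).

0.1, 4.7, 282.6

IQR = Q3 − Q1 = 89.60 − 55.90 = 33.70.
Lower fence = Q1 − 1.5·IQR = 55.90 − 50.55 = 5.35.
Upper fence = Q3 + 1.5·IQR = 89.60 + 50.55 = 140.15.
0.1 < 5.35 → outlier.
4.7 < 5.35 → outlier.
282.6 > 140.15 → outlier.
All remaining values lie within [5.35, 140.15].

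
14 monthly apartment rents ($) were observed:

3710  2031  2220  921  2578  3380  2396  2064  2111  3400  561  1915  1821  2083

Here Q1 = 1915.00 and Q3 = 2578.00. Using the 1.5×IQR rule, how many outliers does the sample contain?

2

IQR = 663.00; fences at 1915.00 − 994.50 = 920.50 and 2578.00 + 994.50 = 3572.50.
Outside the cutoffs: 561, 3710.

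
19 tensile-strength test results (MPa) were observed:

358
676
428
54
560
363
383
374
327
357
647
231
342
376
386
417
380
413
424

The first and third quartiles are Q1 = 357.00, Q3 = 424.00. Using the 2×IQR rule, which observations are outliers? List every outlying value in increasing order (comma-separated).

IQR = Q3 − Q1 = 424.00 − 357.00 = 67.00.
Lower fence = Q1 − 2·IQR = 357.00 − 134.00 = 223.00.
Upper fence = Q3 + 2·IQR = 424.00 + 134.00 = 558.00.
54 < 223.00 → outlier.
560 > 558.00 → outlier.
647 > 558.00 → outlier.
676 > 558.00 → outlier.
All remaining values lie within [223.00, 558.00].

54, 560, 647, 676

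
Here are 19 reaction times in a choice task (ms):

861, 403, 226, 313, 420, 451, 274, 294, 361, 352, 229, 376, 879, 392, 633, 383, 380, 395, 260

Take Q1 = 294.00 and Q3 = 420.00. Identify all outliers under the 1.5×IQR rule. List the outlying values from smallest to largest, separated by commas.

IQR = Q3 − Q1 = 420.00 − 294.00 = 126.00.
Lower fence = Q1 − 1.5·IQR = 294.00 − 189.00 = 105.00.
Upper fence = Q3 + 1.5·IQR = 420.00 + 189.00 = 609.00.
633 > 609.00 → outlier.
861 > 609.00 → outlier.
879 > 609.00 → outlier.
All remaining values lie within [105.00, 609.00].

633, 861, 879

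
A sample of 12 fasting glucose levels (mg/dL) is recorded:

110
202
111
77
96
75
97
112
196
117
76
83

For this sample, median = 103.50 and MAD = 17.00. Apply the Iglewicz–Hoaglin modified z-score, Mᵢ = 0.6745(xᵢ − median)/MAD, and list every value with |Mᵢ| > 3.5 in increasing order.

196, 202

|Mᵢ| > 3.5 ⇔ |xᵢ − 103.50| > 3.5·17.00/0.6745 = 88.21.
So outliers lie outside [15.29, 191.71].
196: M = 3.67 → outlier.
202: M = 3.91 → outlier.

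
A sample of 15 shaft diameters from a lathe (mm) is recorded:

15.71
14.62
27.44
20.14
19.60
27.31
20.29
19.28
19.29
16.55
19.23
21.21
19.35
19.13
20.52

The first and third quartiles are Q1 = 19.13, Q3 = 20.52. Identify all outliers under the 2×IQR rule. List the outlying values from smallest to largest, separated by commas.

IQR = Q3 − Q1 = 20.52 − 19.13 = 1.39.
Lower fence = Q1 − 2·IQR = 19.13 − 2.78 = 16.35.
Upper fence = Q3 + 2·IQR = 20.52 + 2.78 = 23.30.
14.62 < 16.35 → outlier.
15.71 < 16.35 → outlier.
27.31 > 23.30 → outlier.
27.44 > 23.30 → outlier.
All remaining values lie within [16.35, 23.30].

14.62, 15.71, 27.31, 27.44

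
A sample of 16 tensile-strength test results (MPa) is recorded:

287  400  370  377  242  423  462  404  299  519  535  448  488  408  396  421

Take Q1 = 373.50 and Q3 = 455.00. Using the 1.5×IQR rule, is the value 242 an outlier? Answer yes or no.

yes

IQR = Q3 − Q1 = 455.00 − 373.50 = 81.50.
Lower fence = Q1 − 1.5·IQR = 373.50 − 122.25 = 251.25.
Upper fence = Q3 + 1.5·IQR = 455.00 + 122.25 = 577.25.
242 lies below the lower fence.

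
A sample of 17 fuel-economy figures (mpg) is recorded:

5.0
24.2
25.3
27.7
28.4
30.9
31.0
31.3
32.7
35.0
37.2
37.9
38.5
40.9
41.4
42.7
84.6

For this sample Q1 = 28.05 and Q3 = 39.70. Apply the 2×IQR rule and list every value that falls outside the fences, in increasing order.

IQR = Q3 − Q1 = 39.70 − 28.05 = 11.65.
Lower fence = Q1 − 2·IQR = 28.05 − 23.30 = 4.75.
Upper fence = Q3 + 2·IQR = 39.70 + 23.30 = 63.00.
84.6 > 63.00 → outlier.
All remaining values lie within [4.75, 63.00].

84.6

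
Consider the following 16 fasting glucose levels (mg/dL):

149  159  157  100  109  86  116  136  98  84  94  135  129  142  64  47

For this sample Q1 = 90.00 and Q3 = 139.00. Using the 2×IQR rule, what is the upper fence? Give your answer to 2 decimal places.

237.00

IQR = Q3 − Q1 = 139.00 − 90.00 = 49.00.
Lower fence = Q1 − 2·IQR = 90.00 − 98.00 = -8.00.
Upper fence = Q3 + 2·IQR = 139.00 + 98.00 = 237.00.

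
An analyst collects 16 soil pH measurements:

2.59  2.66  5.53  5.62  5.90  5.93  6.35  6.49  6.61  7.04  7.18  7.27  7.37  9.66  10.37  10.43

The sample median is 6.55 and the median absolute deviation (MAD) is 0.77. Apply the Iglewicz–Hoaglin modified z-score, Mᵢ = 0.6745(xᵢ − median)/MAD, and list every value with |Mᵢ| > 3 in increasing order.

|Mᵢ| > 3 ⇔ |xᵢ − 6.55| > 3·0.77/0.6745 = 3.42.
So outliers lie outside [3.13, 9.97].
2.59: M = -3.47 → outlier.
2.66: M = -3.41 → outlier.
10.37: M = 3.35 → outlier.
10.43: M = 3.40 → outlier.

2.59, 2.66, 10.37, 10.43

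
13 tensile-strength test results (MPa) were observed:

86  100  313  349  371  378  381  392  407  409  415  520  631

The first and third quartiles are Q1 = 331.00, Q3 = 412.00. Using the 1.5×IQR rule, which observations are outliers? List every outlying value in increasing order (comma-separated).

86, 100, 631

IQR = Q3 − Q1 = 412.00 − 331.00 = 81.00.
Lower fence = Q1 − 1.5·IQR = 331.00 − 121.50 = 209.50.
Upper fence = Q3 + 1.5·IQR = 412.00 + 121.50 = 533.50.
86 < 209.50 → outlier.
100 < 209.50 → outlier.
631 > 533.50 → outlier.
All remaining values lie within [209.50, 533.50].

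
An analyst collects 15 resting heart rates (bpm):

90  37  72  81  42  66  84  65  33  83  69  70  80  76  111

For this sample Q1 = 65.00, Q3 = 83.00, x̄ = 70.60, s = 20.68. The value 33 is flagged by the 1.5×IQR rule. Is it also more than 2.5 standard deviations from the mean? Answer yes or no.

z = (33 − 70.60) / 20.68 = -1.82.
|z| = 1.82 ≤ 2.5.

no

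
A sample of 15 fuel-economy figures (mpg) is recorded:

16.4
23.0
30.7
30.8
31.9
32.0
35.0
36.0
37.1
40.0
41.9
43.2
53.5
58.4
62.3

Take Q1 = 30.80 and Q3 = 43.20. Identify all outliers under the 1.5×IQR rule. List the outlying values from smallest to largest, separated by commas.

IQR = Q3 − Q1 = 43.20 − 30.80 = 12.40.
Lower fence = Q1 − 1.5·IQR = 30.80 − 18.60 = 12.20.
Upper fence = Q3 + 1.5·IQR = 43.20 + 18.60 = 61.80.
62.3 > 61.80 → outlier.
All remaining values lie within [12.20, 61.80].

62.3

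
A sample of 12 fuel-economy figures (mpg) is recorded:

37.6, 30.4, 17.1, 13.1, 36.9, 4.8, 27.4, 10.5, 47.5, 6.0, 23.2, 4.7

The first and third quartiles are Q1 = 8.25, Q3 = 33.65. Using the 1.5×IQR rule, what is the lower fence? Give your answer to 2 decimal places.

IQR = Q3 − Q1 = 33.65 − 8.25 = 25.40.
Lower fence = Q1 − 1.5·IQR = 8.25 − 38.10 = -29.85.
Upper fence = Q3 + 1.5·IQR = 33.65 + 38.10 = 71.75.

-29.85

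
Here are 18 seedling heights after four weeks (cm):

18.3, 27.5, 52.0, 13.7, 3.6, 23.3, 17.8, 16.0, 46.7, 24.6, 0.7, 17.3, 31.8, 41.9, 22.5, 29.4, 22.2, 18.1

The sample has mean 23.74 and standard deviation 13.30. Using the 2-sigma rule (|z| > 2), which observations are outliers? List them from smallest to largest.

Cutoffs at x̄ ± 2s: 23.74 ± 2·13.30 = [-2.86, 50.34].
52.0: z = 2.12, |z| > 2 → outlier.
Every other value lies within [-2.86, 50.34].

52.0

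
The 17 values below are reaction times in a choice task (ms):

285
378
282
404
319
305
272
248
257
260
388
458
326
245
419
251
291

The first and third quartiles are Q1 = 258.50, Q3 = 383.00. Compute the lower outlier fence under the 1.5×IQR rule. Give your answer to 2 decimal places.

71.75

IQR = Q3 − Q1 = 383.00 − 258.50 = 124.50.
Lower fence = Q1 − 1.5·IQR = 258.50 − 186.75 = 71.75.
Upper fence = Q3 + 1.5·IQR = 383.00 + 186.75 = 569.75.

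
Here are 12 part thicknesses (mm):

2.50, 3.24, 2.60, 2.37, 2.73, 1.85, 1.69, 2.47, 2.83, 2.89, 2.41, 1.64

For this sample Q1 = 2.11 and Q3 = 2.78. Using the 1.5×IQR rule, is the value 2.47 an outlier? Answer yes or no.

no

IQR = Q3 − Q1 = 2.78 − 2.11 = 0.67.
Lower fence = Q1 − 1.5·IQR = 2.11 − 1.005 = 1.105.
Upper fence = Q3 + 1.5·IQR = 2.78 + 1.005 = 3.785.
2.47 lies within [1.105, 3.785].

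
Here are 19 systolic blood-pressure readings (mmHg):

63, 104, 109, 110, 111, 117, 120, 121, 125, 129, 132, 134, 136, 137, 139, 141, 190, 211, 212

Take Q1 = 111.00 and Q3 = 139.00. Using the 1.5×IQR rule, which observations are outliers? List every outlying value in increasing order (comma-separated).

IQR = Q3 − Q1 = 139.00 − 111.00 = 28.00.
Lower fence = Q1 − 1.5·IQR = 111.00 − 42.00 = 69.00.
Upper fence = Q3 + 1.5·IQR = 139.00 + 42.00 = 181.00.
63 < 69.00 → outlier.
190 > 181.00 → outlier.
211 > 181.00 → outlier.
212 > 181.00 → outlier.
All remaining values lie within [69.00, 181.00].

63, 190, 211, 212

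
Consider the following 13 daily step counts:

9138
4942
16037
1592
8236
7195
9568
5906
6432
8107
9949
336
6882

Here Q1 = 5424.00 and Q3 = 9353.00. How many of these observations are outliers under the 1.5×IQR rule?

IQR = 3929.00; fences at 5424.00 − 5893.50 = -469.50 and 9353.00 + 5893.50 = 15246.50.
Outside the cutoffs: 16037.

1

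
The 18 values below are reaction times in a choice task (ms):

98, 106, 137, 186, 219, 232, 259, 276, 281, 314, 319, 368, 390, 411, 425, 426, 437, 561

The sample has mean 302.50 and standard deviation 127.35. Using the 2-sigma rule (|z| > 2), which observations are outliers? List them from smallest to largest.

Cutoffs at x̄ ± 2s: 302.50 ± 2·127.35 = [47.80, 557.20].
561: z = 2.03, |z| > 2 → outlier.
Every other value lies within [47.80, 557.20].

561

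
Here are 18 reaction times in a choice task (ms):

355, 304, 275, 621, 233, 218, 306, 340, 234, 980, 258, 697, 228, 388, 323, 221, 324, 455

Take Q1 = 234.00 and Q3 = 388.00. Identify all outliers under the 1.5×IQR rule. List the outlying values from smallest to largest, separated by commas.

IQR = Q3 − Q1 = 388.00 − 234.00 = 154.00.
Lower fence = Q1 − 1.5·IQR = 234.00 − 231.00 = 3.00.
Upper fence = Q3 + 1.5·IQR = 388.00 + 231.00 = 619.00.
621 > 619.00 → outlier.
697 > 619.00 → outlier.
980 > 619.00 → outlier.
All remaining values lie within [3.00, 619.00].

621, 697, 980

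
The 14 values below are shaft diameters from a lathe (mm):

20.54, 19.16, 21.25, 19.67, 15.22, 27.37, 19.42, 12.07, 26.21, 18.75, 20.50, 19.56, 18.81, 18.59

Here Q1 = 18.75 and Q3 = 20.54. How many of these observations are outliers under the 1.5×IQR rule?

IQR = 1.79; fences at 18.75 − 2.685 = 16.065 and 20.54 + 2.685 = 23.225.
Outside the cutoffs: 12.07, 15.22, 26.21, 27.37.

4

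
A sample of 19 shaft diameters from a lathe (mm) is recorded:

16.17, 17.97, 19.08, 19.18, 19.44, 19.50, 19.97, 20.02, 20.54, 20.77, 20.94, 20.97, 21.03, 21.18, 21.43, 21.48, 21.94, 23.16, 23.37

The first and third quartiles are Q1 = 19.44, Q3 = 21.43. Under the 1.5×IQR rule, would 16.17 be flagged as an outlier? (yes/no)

yes

IQR = Q3 − Q1 = 21.43 − 19.44 = 1.99.
Lower fence = Q1 − 1.5·IQR = 19.44 − 2.985 = 16.455.
Upper fence = Q3 + 1.5·IQR = 21.43 + 2.985 = 24.415.
16.17 lies below the lower fence.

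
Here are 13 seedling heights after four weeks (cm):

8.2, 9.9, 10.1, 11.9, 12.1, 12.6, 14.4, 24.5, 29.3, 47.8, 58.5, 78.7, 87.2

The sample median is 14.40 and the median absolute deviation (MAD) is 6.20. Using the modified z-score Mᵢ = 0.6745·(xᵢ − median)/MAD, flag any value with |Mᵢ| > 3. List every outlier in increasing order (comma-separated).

|Mᵢ| > 3 ⇔ |xᵢ − 14.40| > 3·6.20/0.6745 = 27.58.
So outliers lie outside [-13.18, 41.98].
47.8: M = 3.63 → outlier.
58.5: M = 4.80 → outlier.
78.7: M = 7.00 → outlier.
87.2: M = 7.92 → outlier.

47.8, 58.5, 78.7, 87.2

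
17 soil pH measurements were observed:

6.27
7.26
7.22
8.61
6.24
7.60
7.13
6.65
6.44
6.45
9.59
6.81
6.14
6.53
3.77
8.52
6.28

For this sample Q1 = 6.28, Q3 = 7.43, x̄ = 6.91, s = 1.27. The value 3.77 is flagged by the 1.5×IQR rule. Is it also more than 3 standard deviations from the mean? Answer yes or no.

z = (3.77 − 6.91) / 1.27 = -2.47.
|z| = 2.47 ≤ 3.

no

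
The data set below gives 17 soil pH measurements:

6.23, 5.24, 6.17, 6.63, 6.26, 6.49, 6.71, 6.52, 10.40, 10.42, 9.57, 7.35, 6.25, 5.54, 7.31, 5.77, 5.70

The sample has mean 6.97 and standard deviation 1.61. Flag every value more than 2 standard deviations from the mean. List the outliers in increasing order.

10.40, 10.42

Cutoffs at x̄ ± 2s: 6.97 ± 2·1.61 = [3.75, 10.19].
10.40: z = 2.13, |z| > 2 → outlier.
10.42: z = 2.14, |z| > 2 → outlier.
Every other value lies within [3.75, 10.19].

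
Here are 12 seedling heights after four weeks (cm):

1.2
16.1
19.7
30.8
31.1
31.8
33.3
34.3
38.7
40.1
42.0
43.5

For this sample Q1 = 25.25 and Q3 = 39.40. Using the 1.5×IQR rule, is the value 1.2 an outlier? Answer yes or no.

yes

IQR = Q3 − Q1 = 39.40 − 25.25 = 14.15.
Lower fence = Q1 − 1.5·IQR = 25.25 − 21.225 = 4.025.
Upper fence = Q3 + 1.5·IQR = 39.40 + 21.225 = 60.625.
1.2 lies below the lower fence.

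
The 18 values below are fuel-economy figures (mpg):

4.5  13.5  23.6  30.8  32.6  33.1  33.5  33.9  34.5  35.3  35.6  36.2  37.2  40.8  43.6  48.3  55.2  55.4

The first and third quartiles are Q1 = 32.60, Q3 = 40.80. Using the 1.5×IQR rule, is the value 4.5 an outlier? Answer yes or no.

IQR = Q3 − Q1 = 40.80 − 32.60 = 8.20.
Lower fence = Q1 − 1.5·IQR = 32.60 − 12.30 = 20.30.
Upper fence = Q3 + 1.5·IQR = 40.80 + 12.30 = 53.10.
4.5 lies below the lower fence.

yes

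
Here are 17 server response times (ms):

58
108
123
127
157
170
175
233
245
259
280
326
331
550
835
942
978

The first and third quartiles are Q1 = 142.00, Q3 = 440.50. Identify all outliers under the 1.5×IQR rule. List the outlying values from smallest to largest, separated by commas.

IQR = Q3 − Q1 = 440.50 − 142.00 = 298.50.
Lower fence = Q1 − 1.5·IQR = 142.00 − 447.75 = -305.75.
Upper fence = Q3 + 1.5·IQR = 440.50 + 447.75 = 888.25.
942 > 888.25 → outlier.
978 > 888.25 → outlier.
All remaining values lie within [-305.75, 888.25].

942, 978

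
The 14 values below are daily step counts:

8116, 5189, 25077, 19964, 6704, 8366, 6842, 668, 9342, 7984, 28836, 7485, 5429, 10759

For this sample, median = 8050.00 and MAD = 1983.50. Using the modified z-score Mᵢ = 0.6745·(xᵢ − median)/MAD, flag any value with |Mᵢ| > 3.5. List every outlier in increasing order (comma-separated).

19964, 25077, 28836

|Mᵢ| > 3.5 ⇔ |xᵢ − 8050.00| > 3.5·1983.50/0.6745 = 10292.44.
So outliers lie outside [-2242.44, 18342.44].
19964: M = 4.05 → outlier.
25077: M = 5.79 → outlier.
28836: M = 7.07 → outlier.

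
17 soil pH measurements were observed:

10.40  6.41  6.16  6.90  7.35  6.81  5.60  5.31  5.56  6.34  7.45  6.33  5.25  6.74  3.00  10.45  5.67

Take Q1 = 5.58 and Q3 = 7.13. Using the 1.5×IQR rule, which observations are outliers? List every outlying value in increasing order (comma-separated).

3.00, 10.40, 10.45

IQR = Q3 − Q1 = 7.13 − 5.58 = 1.55.
Lower fence = Q1 − 1.5·IQR = 5.58 − 2.325 = 3.255.
Upper fence = Q3 + 1.5·IQR = 7.13 + 2.325 = 9.455.
3.00 < 3.255 → outlier.
10.40 > 9.455 → outlier.
10.45 > 9.455 → outlier.
All remaining values lie within [3.255, 9.455].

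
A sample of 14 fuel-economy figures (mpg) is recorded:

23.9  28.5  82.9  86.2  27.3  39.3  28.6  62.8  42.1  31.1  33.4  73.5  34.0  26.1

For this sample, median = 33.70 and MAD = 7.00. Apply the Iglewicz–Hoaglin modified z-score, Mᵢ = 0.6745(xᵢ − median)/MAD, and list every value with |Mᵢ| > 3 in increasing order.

|Mᵢ| > 3 ⇔ |xᵢ − 33.70| > 3·7.00/0.6745 = 31.13.
So outliers lie outside [2.57, 64.83].
73.5: M = 3.84 → outlier.
82.9: M = 4.74 → outlier.
86.2: M = 5.06 → outlier.

73.5, 82.9, 86.2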